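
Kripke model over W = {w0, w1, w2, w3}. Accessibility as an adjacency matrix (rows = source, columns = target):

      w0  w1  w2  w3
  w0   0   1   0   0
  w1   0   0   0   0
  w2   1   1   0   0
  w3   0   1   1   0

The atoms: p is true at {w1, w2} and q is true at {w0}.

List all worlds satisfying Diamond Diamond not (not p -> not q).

w0: successors {w1}; Diamond not (not p -> not q) there: w1:F. ✗
w1: no successors, so Diamond Diamond not (not p -> not q) fails. ✗
w2: successors {w0, w1}; Diamond not (not p -> not q) there: w0:F, w1:F. ✗
w3: successors {w1, w2}; Diamond not (not p -> not q) there: w1:F, w2:T. ✓

{w3}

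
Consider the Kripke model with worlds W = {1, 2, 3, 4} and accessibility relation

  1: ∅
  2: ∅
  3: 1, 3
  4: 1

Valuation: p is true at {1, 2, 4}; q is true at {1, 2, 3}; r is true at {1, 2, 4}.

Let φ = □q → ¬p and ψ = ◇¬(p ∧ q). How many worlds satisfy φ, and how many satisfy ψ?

1 and 1

For □q → ¬p:
1: □q is T, ¬p is F. ✗
2: □q is T, ¬p is F. ✗
3: □q is T, ¬p is T. ✓
4: □q is T, ¬p is F. ✗
— 1 world.
For ◇¬(p ∧ q):
1: no successors, so ◇¬(p ∧ q) fails. ✗
2: no successors, so ◇¬(p ∧ q) fails. ✗
3: successors {1, 3}; ¬(p ∧ q) there: 1:F, 3:T. ✓
4: successors {1}; ¬(p ∧ q) there: 1:F. ✗
— 1 world.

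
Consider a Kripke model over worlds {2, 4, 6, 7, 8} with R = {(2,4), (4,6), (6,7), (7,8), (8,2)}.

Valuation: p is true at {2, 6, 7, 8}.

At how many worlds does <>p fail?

2: successors {4}; p there: 4:F. ✗
4: successors {6}; p there: 6:T. ✓
6: successors {7}; p there: 7:T. ✓
7: successors {8}; p there: 8:T. ✓
8: successors {2}; p there: 2:T. ✓
Satisfying worlds: {4, 6, 7, 8}.
So <>p fails at the other 1 world.

1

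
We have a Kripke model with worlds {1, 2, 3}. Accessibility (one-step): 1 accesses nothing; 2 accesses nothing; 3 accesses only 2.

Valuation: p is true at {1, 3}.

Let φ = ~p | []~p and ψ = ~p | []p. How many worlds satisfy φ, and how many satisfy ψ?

3 and 2

For ~p | []~p:
1: ~p is F, []~p is T. ✓
2: ~p is T, []~p is T. ✓
3: ~p is F, []~p is T. ✓
— 3 worlds.
For ~p | []p:
1: ~p is F, []p is T. ✓
2: ~p is T, []p is T. ✓
3: ~p is F, []p is F. ✗
— 2 worlds.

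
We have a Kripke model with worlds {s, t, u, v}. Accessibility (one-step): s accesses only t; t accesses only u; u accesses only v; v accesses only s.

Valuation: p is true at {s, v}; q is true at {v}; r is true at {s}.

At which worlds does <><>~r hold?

{s, t, v}

s: successors {t}; <>~r there: t:T. ✓
t: successors {u}; <>~r there: u:T. ✓
u: successors {v}; <>~r there: v:F. ✗
v: successors {s}; <>~r there: s:T. ✓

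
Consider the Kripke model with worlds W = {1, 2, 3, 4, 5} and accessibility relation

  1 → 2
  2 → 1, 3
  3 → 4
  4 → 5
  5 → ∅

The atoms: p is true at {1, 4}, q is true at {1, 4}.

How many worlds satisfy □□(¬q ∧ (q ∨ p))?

2

1: successors {2}; □(¬q ∧ (q ∨ p)) there: 2:F. ✗
2: successors {1, 3}; □(¬q ∧ (q ∨ p)) there: 1:F, 3:F. ✗
3: successors {4}; □(¬q ∧ (q ∨ p)) there: 4:F. ✗
4: successors {5}; □(¬q ∧ (q ∨ p)) there: 5:T. ✓
5: no successors, so □□(¬q ∧ (q ∨ p)) holds vacuously. ✓
Satisfying worlds: {4, 5}.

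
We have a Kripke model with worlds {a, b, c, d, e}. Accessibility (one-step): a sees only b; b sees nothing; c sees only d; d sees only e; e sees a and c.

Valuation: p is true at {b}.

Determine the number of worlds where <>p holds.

1

a: successors {b}; p there: b:T. ✓
b: no successors, so <>p fails. ✗
c: successors {d}; p there: d:F. ✗
d: successors {e}; p there: e:F. ✗
e: successors {a, c}; p there: a:F, c:F. ✗
Satisfying worlds: {a}.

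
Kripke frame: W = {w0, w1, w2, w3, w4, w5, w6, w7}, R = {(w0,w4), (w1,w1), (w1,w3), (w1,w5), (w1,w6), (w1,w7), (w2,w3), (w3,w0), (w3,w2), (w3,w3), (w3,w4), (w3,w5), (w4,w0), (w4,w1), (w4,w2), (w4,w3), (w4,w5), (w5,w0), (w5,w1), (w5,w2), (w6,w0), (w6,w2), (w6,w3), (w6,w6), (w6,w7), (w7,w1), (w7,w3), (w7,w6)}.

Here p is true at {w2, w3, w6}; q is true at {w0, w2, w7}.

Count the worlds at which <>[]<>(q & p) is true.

4

w0: successors {w4}; []<>(q & p) there: w4:F. ✗
w1: successors {w1, w3, w5, w6, w7}; []<>(q & p) there: w1:F, w3:F, w5:F, w6:F, w7:F. ✗
w2: successors {w3}; []<>(q & p) there: w3:F. ✗
w3: successors {w0, w2, w3, w4, w5}; []<>(q & p) there: w0:T, w2:T, w3:F, w4:F, w5:F. ✓
w4: successors {w0, w1, w2, w3, w5}; []<>(q & p) there: w0:T, w1:F, w2:T, w3:F, w5:F. ✓
w5: successors {w0, w1, w2}; []<>(q & p) there: w0:T, w1:F, w2:T. ✓
w6: successors {w0, w2, w3, w6, w7}; []<>(q & p) there: w0:T, w2:T, w3:F, w6:F, w7:F. ✓
w7: successors {w1, w3, w6}; []<>(q & p) there: w1:F, w3:F, w6:F. ✗
Satisfying worlds: {w3, w4, w5, w6}.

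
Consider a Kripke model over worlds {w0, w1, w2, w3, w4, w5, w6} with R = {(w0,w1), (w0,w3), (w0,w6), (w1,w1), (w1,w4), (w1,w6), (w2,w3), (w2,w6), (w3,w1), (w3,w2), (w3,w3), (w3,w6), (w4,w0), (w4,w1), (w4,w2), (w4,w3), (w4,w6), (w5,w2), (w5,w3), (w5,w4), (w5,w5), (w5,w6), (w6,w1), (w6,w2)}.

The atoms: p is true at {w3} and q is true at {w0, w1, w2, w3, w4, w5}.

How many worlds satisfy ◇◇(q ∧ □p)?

0

w0: successors {w1, w3, w6}; ◇(q ∧ □p) there: w1:F, w3:F, w6:F. ✗
w1: successors {w1, w4, w6}; ◇(q ∧ □p) there: w1:F, w4:F, w6:F. ✗
w2: successors {w3, w6}; ◇(q ∧ □p) there: w3:F, w6:F. ✗
w3: successors {w1, w2, w3, w6}; ◇(q ∧ □p) there: w1:F, w2:F, w3:F, w6:F. ✗
w4: successors {w0, w1, w2, w3, w6}; ◇(q ∧ □p) there: w0:F, w1:F, w2:F, w3:F, w6:F. ✗
w5: successors {w2, w3, w4, w5, w6}; ◇(q ∧ □p) there: w2:F, w3:F, w4:F, w5:F, w6:F. ✗
w6: successors {w1, w2}; ◇(q ∧ □p) there: w1:F, w2:F. ✗
Satisfying worlds: ∅.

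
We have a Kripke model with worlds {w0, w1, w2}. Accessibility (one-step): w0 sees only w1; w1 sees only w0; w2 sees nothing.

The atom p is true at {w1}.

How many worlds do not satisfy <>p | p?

w0: <>p is T, p is F. ✓
w1: <>p is F, p is T. ✓
w2: <>p is F, p is F. ✗
Satisfying worlds: {w0, w1}.
So <>p | p fails at the other 1 world.

1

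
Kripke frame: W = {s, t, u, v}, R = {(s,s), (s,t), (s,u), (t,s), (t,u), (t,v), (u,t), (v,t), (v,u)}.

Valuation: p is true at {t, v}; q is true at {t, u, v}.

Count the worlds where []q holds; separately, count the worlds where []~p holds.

For []q:
s: successors {s, t, u}; q there: s:F, t:T, u:T. ✗
t: successors {s, u, v}; q there: s:F, u:T, v:T. ✗
u: successors {t}; q there: t:T. ✓
v: successors {t, u}; q there: t:T, u:T. ✓
— 2 worlds.
For []~p:
s: successors {s, t, u}; ~p there: s:T, t:F, u:T. ✗
t: successors {s, u, v}; ~p there: s:T, u:T, v:F. ✗
u: successors {t}; ~p there: t:F. ✗
v: successors {t, u}; ~p there: t:F, u:T. ✗
— 0 worlds.

2 and 0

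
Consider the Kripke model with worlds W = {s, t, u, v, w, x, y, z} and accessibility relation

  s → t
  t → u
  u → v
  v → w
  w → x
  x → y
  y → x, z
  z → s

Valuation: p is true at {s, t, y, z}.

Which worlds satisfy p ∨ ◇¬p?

{s, t, u, v, w, y, z}

s: p is T, ◇¬p is F. ✓
t: p is T, ◇¬p is T. ✓
u: p is F, ◇¬p is T. ✓
v: p is F, ◇¬p is T. ✓
w: p is F, ◇¬p is T. ✓
x: p is F, ◇¬p is F. ✗
y: p is T, ◇¬p is T. ✓
z: p is T, ◇¬p is F. ✓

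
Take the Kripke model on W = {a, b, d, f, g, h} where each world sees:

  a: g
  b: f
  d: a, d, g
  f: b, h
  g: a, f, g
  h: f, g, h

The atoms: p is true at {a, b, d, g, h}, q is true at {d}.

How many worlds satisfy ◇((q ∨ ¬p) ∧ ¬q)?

3

a: successors {g}; (q ∨ ¬p) ∧ ¬q there: g:F. ✗
b: successors {f}; (q ∨ ¬p) ∧ ¬q there: f:T. ✓
d: successors {a, d, g}; (q ∨ ¬p) ∧ ¬q there: a:F, d:F, g:F. ✗
f: successors {b, h}; (q ∨ ¬p) ∧ ¬q there: b:F, h:F. ✗
g: successors {a, f, g}; (q ∨ ¬p) ∧ ¬q there: a:F, f:T, g:F. ✓
h: successors {f, g, h}; (q ∨ ¬p) ∧ ¬q there: f:T, g:F, h:F. ✓
Satisfying worlds: {b, g, h}.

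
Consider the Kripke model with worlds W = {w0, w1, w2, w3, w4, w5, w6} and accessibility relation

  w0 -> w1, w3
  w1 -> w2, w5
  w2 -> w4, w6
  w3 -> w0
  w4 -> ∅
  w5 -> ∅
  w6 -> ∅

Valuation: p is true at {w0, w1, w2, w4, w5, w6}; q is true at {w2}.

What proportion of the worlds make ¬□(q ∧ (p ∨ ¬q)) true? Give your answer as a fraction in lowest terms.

4/7

w0: □(q ∧ (p ∨ ¬q)) is F. ✓
w1: □(q ∧ (p ∨ ¬q)) is F. ✓
w2: □(q ∧ (p ∨ ¬q)) is F. ✓
w3: □(q ∧ (p ∨ ¬q)) is F. ✓
w4: □(q ∧ (p ∨ ¬q)) is T. ✗
w5: □(q ∧ (p ∨ ¬q)) is T. ✗
w6: □(q ∧ (p ∨ ¬q)) is T. ✗
That's 4 of 7 worlds, so 4/7.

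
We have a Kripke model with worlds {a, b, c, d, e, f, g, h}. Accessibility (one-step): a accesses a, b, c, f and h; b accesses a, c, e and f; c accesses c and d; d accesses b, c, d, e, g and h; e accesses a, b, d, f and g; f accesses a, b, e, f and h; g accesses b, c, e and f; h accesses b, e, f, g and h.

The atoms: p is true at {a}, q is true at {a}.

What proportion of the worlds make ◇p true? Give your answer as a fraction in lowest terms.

1/2

a: successors {a, b, c, f, h}; p there: a:T, b:F, c:F, f:F, h:F. ✓
b: successors {a, c, e, f}; p there: a:T, c:F, e:F, f:F. ✓
c: successors {c, d}; p there: c:F, d:F. ✗
d: successors {b, c, d, e, g, h}; p there: b:F, c:F, d:F, e:F, g:F, h:F. ✗
e: successors {a, b, d, f, g}; p there: a:T, b:F, d:F, f:F, g:F. ✓
f: successors {a, b, e, f, h}; p there: a:T, b:F, e:F, f:F, h:F. ✓
g: successors {b, c, e, f}; p there: b:F, c:F, e:F, f:F. ✗
h: successors {b, e, f, g, h}; p there: b:F, e:F, f:F, g:F, h:F. ✗
That's 4 of 8 worlds, so 4/8 = 1/2.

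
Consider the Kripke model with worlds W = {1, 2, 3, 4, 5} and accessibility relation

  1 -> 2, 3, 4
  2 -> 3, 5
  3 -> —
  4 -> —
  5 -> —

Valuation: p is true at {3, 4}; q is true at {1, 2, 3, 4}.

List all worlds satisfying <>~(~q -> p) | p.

{2, 3, 4}

1: <>~(~q -> p) is F, p is F. ✗
2: <>~(~q -> p) is T, p is F. ✓
3: <>~(~q -> p) is F, p is T. ✓
4: <>~(~q -> p) is F, p is T. ✓
5: <>~(~q -> p) is F, p is F. ✗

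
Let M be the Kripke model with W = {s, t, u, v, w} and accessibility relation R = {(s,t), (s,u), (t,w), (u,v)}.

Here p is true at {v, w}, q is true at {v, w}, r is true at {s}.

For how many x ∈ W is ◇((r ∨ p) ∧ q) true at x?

s: successors {t, u}; (r ∨ p) ∧ q there: t:F, u:F. ✗
t: successors {w}; (r ∨ p) ∧ q there: w:T. ✓
u: successors {v}; (r ∨ p) ∧ q there: v:T. ✓
v: no successors, so ◇((r ∨ p) ∧ q) fails. ✗
w: no successors, so ◇((r ∨ p) ∧ q) fails. ✗
Satisfying worlds: {t, u}.

2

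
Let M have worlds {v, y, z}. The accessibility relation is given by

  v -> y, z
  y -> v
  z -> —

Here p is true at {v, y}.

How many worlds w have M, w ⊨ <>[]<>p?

v: successors {y, z}; []<>p there: y:T, z:T. ✓
y: successors {v}; []<>p there: v:F. ✗
z: no successors, so <>[]<>p fails. ✗
Satisfying worlds: {v}.

1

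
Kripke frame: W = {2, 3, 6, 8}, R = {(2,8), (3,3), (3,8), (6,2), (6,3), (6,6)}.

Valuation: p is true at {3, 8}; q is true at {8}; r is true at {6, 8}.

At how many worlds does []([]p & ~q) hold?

1

2: successors {8}; []p & ~q there: 8:F. ✗
3: successors {3, 8}; []p & ~q there: 3:T, 8:F. ✗
6: successors {2, 3, 6}; []p & ~q there: 2:T, 3:T, 6:F. ✗
8: no successors, so []([]p & ~q) holds vacuously. ✓
Satisfying worlds: {8}.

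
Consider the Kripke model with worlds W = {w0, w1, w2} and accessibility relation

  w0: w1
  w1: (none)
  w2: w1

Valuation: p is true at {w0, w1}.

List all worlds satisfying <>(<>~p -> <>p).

{w0, w2}

w0: successors {w1}; <>~p -> <>p there: w1:T. ✓
w1: no successors, so <>(<>~p -> <>p) fails. ✗
w2: successors {w1}; <>~p -> <>p there: w1:T. ✓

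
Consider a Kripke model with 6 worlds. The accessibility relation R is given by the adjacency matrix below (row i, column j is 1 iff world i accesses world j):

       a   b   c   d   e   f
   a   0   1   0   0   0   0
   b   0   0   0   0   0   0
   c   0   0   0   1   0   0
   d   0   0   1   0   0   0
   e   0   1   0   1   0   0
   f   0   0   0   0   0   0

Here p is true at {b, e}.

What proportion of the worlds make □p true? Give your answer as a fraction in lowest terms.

1/2

a: successors {b}; p there: b:T. ✓
b: no successors, so □p holds vacuously. ✓
c: successors {d}; p there: d:F. ✗
d: successors {c}; p there: c:F. ✗
e: successors {b, d}; p there: b:T, d:F. ✗
f: no successors, so □p holds vacuously. ✓
That's 3 of 6 worlds, so 3/6 = 1/2.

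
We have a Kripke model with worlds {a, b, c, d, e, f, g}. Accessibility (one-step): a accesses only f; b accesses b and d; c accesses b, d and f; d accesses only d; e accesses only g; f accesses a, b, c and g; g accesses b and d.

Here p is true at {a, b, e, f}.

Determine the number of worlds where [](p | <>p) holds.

3

a: successors {f}; p | <>p there: f:T. ✓
b: successors {b, d}; p | <>p there: b:T, d:F. ✗
c: successors {b, d, f}; p | <>p there: b:T, d:F, f:T. ✗
d: successors {d}; p | <>p there: d:F. ✗
e: successors {g}; p | <>p there: g:T. ✓
f: successors {a, b, c, g}; p | <>p there: a:T, b:T, c:T, g:T. ✓
g: successors {b, d}; p | <>p there: b:T, d:F. ✗
Satisfying worlds: {a, e, f}.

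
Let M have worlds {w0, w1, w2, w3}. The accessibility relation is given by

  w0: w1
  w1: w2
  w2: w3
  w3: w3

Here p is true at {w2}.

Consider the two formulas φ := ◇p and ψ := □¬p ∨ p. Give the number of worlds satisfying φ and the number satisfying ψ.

For ◇p:
w0: successors {w1}; p there: w1:F. ✗
w1: successors {w2}; p there: w2:T. ✓
w2: successors {w3}; p there: w3:F. ✗
w3: successors {w3}; p there: w3:F. ✗
— 1 world.
For □¬p ∨ p:
w0: □¬p is T, p is F. ✓
w1: □¬p is F, p is F. ✗
w2: □¬p is T, p is T. ✓
w3: □¬p is T, p is F. ✓
— 3 worlds.

1 and 3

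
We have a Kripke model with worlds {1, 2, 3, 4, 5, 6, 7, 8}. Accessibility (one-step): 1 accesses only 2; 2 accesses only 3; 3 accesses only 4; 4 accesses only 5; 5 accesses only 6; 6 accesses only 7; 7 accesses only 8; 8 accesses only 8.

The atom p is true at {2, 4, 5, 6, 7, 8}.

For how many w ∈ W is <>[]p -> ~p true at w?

2

1: <>[]p is F, ~p is T. ✓
2: <>[]p is T, ~p is F. ✗
3: <>[]p is T, ~p is T. ✓
4: <>[]p is T, ~p is F. ✗
5: <>[]p is T, ~p is F. ✗
6: <>[]p is T, ~p is F. ✗
7: <>[]p is T, ~p is F. ✗
8: <>[]p is T, ~p is F. ✗
Satisfying worlds: {1, 3}.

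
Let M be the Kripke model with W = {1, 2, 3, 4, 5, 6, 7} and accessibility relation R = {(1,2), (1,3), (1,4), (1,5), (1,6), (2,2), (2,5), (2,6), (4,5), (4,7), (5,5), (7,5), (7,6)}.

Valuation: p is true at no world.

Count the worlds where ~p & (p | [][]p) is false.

5

1: ~p is T, p | [][]p is F. ✗
2: ~p is T, p | [][]p is F. ✗
3: ~p is T, p | [][]p is T. ✓
4: ~p is T, p | [][]p is F. ✗
5: ~p is T, p | [][]p is F. ✗
6: ~p is T, p | [][]p is T. ✓
7: ~p is T, p | [][]p is F. ✗
Satisfying worlds: {3, 6}.
So ~p & (p | [][]p) fails at the other 5 worlds.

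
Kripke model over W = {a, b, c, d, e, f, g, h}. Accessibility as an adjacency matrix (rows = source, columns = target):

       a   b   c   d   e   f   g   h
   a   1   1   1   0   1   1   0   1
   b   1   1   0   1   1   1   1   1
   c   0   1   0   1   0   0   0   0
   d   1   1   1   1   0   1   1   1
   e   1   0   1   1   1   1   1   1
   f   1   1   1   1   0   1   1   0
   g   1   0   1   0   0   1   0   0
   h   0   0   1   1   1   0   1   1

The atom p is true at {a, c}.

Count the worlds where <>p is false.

1

a: successors {a, b, c, e, f, h}; p there: a:T, b:F, c:T, e:F, f:F, h:F. ✓
b: successors {a, b, d, e, f, g, h}; p there: a:T, b:F, d:F, e:F, f:F, g:F, h:F. ✓
c: successors {b, d}; p there: b:F, d:F. ✗
d: successors {a, b, c, d, f, g, h}; p there: a:T, b:F, c:T, d:F, f:F, g:F, h:F. ✓
e: successors {a, c, d, e, f, g, h}; p there: a:T, c:T, d:F, e:F, f:F, g:F, h:F. ✓
f: successors {a, b, c, d, f, g}; p there: a:T, b:F, c:T, d:F, f:F, g:F. ✓
g: successors {a, c, f}; p there: a:T, c:T, f:F. ✓
h: successors {c, d, e, g, h}; p there: c:T, d:F, e:F, g:F, h:F. ✓
Satisfying worlds: {a, b, d, e, f, g, h}.
So <>p fails at the other 1 world.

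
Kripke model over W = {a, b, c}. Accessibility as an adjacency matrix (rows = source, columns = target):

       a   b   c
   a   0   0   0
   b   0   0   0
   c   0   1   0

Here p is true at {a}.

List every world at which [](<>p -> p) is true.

{a, b, c}

a: no successors, so [](<>p -> p) holds vacuously. ✓
b: no successors, so [](<>p -> p) holds vacuously. ✓
c: successors {b}; <>p -> p there: b:T. ✓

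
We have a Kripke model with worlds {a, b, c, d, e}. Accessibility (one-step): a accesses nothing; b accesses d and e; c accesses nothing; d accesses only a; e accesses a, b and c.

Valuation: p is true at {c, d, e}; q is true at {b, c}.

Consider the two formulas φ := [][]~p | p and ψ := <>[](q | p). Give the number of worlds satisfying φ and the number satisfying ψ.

For [][]~p | p:
a: [][]~p is T, p is F. ✓
b: [][]~p is F, p is F. ✗
c: [][]~p is T, p is T. ✓
d: [][]~p is T, p is T. ✓
e: [][]~p is F, p is T. ✓
— 4 worlds.
For <>[](q | p):
a: no successors, so <>[](q | p) fails. ✗
b: successors {d, e}; [](q | p) there: d:F, e:F. ✗
c: no successors, so <>[](q | p) fails. ✗
d: successors {a}; [](q | p) there: a:T. ✓
e: successors {a, b, c}; [](q | p) there: a:T, b:T, c:T. ✓
— 2 worlds.

4 and 2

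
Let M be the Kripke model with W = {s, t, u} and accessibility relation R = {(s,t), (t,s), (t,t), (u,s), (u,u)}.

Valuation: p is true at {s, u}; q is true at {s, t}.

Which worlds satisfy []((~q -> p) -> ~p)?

{s}

s: successors {t}; (~q -> p) -> ~p there: t:T. ✓
t: successors {s, t}; (~q -> p) -> ~p there: s:F, t:T. ✗
u: successors {s, u}; (~q -> p) -> ~p there: s:F, u:F. ✗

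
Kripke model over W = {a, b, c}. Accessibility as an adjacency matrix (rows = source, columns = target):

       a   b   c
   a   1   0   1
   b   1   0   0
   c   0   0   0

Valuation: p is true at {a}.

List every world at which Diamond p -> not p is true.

a: Diamond p is T, not p is F. ✗
b: Diamond p is T, not p is T. ✓
c: Diamond p is F, not p is T. ✓

{b, c}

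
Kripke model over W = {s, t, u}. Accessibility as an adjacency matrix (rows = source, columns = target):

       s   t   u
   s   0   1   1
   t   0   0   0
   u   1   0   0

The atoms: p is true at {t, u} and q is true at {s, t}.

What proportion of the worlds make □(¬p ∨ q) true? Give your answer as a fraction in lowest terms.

2/3

s: successors {t, u}; ¬p ∨ q there: t:T, u:F. ✗
t: no successors, so □(¬p ∨ q) holds vacuously. ✓
u: successors {s}; ¬p ∨ q there: s:T. ✓
That's 2 of 3 worlds, so 2/3.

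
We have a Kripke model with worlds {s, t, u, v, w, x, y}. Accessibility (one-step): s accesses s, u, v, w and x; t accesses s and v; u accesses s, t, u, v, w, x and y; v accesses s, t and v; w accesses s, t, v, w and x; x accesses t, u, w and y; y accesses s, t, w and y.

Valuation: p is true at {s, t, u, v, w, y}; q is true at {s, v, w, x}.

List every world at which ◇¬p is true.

{s, u, w}

s: successors {s, u, v, w, x}; ¬p there: s:F, u:F, v:F, w:F, x:T. ✓
t: successors {s, v}; ¬p there: s:F, v:F. ✗
u: successors {s, t, u, v, w, x, y}; ¬p there: s:F, t:F, u:F, v:F, w:F, x:T, y:F. ✓
v: successors {s, t, v}; ¬p there: s:F, t:F, v:F. ✗
w: successors {s, t, v, w, x}; ¬p there: s:F, t:F, v:F, w:F, x:T. ✓
x: successors {t, u, w, y}; ¬p there: t:F, u:F, w:F, y:F. ✗
y: successors {s, t, w, y}; ¬p there: s:F, t:F, w:F, y:F. ✗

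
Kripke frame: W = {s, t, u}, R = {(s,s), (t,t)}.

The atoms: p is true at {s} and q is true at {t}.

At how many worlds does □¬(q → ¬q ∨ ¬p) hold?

1

s: successors {s}; ¬(q → ¬q ∨ ¬p) there: s:F. ✗
t: successors {t}; ¬(q → ¬q ∨ ¬p) there: t:F. ✗
u: no successors, so □¬(q → ¬q ∨ ¬p) holds vacuously. ✓
Satisfying worlds: {u}.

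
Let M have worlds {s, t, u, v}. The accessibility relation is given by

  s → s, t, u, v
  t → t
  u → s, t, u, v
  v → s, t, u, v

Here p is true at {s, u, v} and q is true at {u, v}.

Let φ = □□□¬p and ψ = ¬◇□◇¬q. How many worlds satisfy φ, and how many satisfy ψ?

1 and 0

For □□□¬p:
s: successors {s, t, u, v}; □□¬p there: s:F, t:T, u:F, v:F. ✗
t: successors {t}; □□¬p there: t:T. ✓
u: successors {s, t, u, v}; □□¬p there: s:F, t:T, u:F, v:F. ✗
v: successors {s, t, u, v}; □□¬p there: s:F, t:T, u:F, v:F. ✗
— 1 world.
For ¬◇□◇¬q:
s: ◇□◇¬q is T. ✗
t: ◇□◇¬q is T. ✗
u: ◇□◇¬q is T. ✗
v: ◇□◇¬q is T. ✗
— 0 worlds.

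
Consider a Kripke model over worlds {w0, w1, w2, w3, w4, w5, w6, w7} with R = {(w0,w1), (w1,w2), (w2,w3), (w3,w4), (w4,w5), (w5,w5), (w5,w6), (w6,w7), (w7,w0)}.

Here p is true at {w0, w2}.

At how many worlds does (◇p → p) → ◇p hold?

w0: ◇p → p is T, ◇p is F. ✗
w1: ◇p → p is F, ◇p is T. ✓
w2: ◇p → p is T, ◇p is F. ✗
w3: ◇p → p is T, ◇p is F. ✗
w4: ◇p → p is T, ◇p is F. ✗
w5: ◇p → p is T, ◇p is F. ✗
w6: ◇p → p is T, ◇p is F. ✗
w7: ◇p → p is F, ◇p is T. ✓
Satisfying worlds: {w1, w7}.

2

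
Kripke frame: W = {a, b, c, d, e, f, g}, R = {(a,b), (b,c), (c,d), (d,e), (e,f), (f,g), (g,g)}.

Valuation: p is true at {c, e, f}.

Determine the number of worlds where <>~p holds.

4

a: successors {b}; ~p there: b:T. ✓
b: successors {c}; ~p there: c:F. ✗
c: successors {d}; ~p there: d:T. ✓
d: successors {e}; ~p there: e:F. ✗
e: successors {f}; ~p there: f:F. ✗
f: successors {g}; ~p there: g:T. ✓
g: successors {g}; ~p there: g:T. ✓
Satisfying worlds: {a, c, f, g}.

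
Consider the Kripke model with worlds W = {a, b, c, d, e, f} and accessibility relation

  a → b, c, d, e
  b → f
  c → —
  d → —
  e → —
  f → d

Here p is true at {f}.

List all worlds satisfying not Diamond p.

{a, c, d, e, f}

a: Diamond p is F. ✓
b: Diamond p is T. ✗
c: Diamond p is F. ✓
d: Diamond p is F. ✓
e: Diamond p is F. ✓
f: Diamond p is F. ✓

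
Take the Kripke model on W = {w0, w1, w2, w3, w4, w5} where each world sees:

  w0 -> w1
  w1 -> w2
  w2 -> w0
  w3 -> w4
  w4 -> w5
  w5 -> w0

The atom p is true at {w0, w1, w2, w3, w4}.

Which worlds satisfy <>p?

w0: successors {w1}; p there: w1:T. ✓
w1: successors {w2}; p there: w2:T. ✓
w2: successors {w0}; p there: w0:T. ✓
w3: successors {w4}; p there: w4:T. ✓
w4: successors {w5}; p there: w5:F. ✗
w5: successors {w0}; p there: w0:T. ✓

{w0, w1, w2, w3, w5}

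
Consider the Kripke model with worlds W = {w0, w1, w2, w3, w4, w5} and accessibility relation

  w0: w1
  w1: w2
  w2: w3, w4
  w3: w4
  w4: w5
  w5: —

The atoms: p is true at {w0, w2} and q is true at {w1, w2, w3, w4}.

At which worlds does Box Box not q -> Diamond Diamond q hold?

{w0, w1, w2}

w0: Box Box not q is F, Diamond Diamond q is T. ✓
w1: Box Box not q is F, Diamond Diamond q is T. ✓
w2: Box Box not q is F, Diamond Diamond q is T. ✓
w3: Box Box not q is T, Diamond Diamond q is F. ✗
w4: Box Box not q is T, Diamond Diamond q is F. ✗
w5: Box Box not q is T, Diamond Diamond q is F. ✗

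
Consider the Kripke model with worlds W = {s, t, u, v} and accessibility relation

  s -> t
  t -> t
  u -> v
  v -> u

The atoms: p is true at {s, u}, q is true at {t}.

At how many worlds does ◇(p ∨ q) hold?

3

s: successors {t}; p ∨ q there: t:T. ✓
t: successors {t}; p ∨ q there: t:T. ✓
u: successors {v}; p ∨ q there: v:F. ✗
v: successors {u}; p ∨ q there: u:T. ✓
Satisfying worlds: {s, t, v}.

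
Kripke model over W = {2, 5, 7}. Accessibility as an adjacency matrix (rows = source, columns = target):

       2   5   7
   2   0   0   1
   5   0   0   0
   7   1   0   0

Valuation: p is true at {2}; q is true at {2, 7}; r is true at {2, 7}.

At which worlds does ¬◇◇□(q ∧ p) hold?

{2, 5}

2: ◇◇□(q ∧ p) is F. ✓
5: ◇◇□(q ∧ p) is F. ✓
7: ◇◇□(q ∧ p) is T. ✗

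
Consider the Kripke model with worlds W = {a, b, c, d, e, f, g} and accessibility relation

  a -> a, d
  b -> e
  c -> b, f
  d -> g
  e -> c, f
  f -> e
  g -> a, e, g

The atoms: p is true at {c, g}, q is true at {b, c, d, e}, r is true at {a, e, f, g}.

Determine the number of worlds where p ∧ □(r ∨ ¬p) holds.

2

a: p is F, □(r ∨ ¬p) is T. ✗
b: p is F, □(r ∨ ¬p) is T. ✗
c: p is T, □(r ∨ ¬p) is T. ✓
d: p is F, □(r ∨ ¬p) is T. ✗
e: p is F, □(r ∨ ¬p) is F. ✗
f: p is F, □(r ∨ ¬p) is T. ✗
g: p is T, □(r ∨ ¬p) is T. ✓
Satisfying worlds: {c, g}.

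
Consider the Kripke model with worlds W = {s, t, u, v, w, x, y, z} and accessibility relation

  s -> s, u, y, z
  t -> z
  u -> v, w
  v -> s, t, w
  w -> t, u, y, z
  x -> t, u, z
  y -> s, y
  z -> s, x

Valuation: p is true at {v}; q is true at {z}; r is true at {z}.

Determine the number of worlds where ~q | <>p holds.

s: ~q is T, <>p is F. ✓
t: ~q is T, <>p is F. ✓
u: ~q is T, <>p is T. ✓
v: ~q is T, <>p is F. ✓
w: ~q is T, <>p is F. ✓
x: ~q is T, <>p is F. ✓
y: ~q is T, <>p is F. ✓
z: ~q is F, <>p is F. ✗
Satisfying worlds: {s, t, u, v, w, x, y}.

7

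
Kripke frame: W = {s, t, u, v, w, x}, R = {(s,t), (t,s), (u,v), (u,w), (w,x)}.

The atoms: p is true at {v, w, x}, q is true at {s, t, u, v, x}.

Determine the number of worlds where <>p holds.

2

s: successors {t}; p there: t:F. ✗
t: successors {s}; p there: s:F. ✗
u: successors {v, w}; p there: v:T, w:T. ✓
v: no successors, so <>p fails. ✗
w: successors {x}; p there: x:T. ✓
x: no successors, so <>p fails. ✗
Satisfying worlds: {u, w}.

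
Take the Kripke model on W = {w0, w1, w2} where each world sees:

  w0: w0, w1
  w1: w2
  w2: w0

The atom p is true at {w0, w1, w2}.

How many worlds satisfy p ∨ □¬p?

w0: p is T, □¬p is F. ✓
w1: p is T, □¬p is F. ✓
w2: p is T, □¬p is F. ✓
Satisfying worlds: {w0, w1, w2}.

3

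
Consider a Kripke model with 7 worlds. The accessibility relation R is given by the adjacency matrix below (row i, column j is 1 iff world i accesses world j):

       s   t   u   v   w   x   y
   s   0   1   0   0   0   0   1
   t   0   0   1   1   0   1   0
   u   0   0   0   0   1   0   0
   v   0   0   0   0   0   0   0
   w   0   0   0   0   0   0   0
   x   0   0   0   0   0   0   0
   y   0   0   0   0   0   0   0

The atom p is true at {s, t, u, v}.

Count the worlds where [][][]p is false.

1

s: successors {t, y}; [][]p there: t:F, y:T. ✗
t: successors {u, v, x}; [][]p there: u:T, v:T, x:T. ✓
u: successors {w}; [][]p there: w:T. ✓
v: no successors, so [][][]p holds vacuously. ✓
w: no successors, so [][][]p holds vacuously. ✓
x: no successors, so [][][]p holds vacuously. ✓
y: no successors, so [][][]p holds vacuously. ✓
Satisfying worlds: {t, u, v, w, x, y}.
So [][][]p fails at the other 1 world.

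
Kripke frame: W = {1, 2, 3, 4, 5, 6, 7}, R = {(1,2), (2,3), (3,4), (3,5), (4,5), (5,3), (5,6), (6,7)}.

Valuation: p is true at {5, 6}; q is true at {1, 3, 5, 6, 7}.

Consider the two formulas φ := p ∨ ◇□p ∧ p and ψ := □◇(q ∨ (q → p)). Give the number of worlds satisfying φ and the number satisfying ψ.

2 and 6

For p ∨ ◇□p ∧ p:
1: p is F, ◇□p ∧ p is F. ✗
2: p is F, ◇□p ∧ p is F. ✗
3: p is F, ◇□p ∧ p is F. ✗
4: p is F, ◇□p ∧ p is F. ✗
5: p is T, ◇□p ∧ p is F. ✓
6: p is T, ◇□p ∧ p is T. ✓
7: p is F, ◇□p ∧ p is F. ✗
— 2 worlds.
For □◇(q ∨ (q → p)):
1: successors {2}; ◇(q ∨ (q → p)) there: 2:T. ✓
2: successors {3}; ◇(q ∨ (q → p)) there: 3:T. ✓
3: successors {4, 5}; ◇(q ∨ (q → p)) there: 4:T, 5:T. ✓
4: successors {5}; ◇(q ∨ (q → p)) there: 5:T. ✓
5: successors {3, 6}; ◇(q ∨ (q → p)) there: 3:T, 6:T. ✓
6: successors {7}; ◇(q ∨ (q → p)) there: 7:F. ✗
7: no successors, so □◇(q ∨ (q → p)) holds vacuously. ✓
— 6 worlds.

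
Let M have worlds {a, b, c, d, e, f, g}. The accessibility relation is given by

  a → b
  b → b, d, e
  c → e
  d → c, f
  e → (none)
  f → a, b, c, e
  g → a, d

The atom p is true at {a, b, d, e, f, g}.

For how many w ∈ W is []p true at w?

5

a: successors {b}; p there: b:T. ✓
b: successors {b, d, e}; p there: b:T, d:T, e:T. ✓
c: successors {e}; p there: e:T. ✓
d: successors {c, f}; p there: c:F, f:T. ✗
e: no successors, so []p holds vacuously. ✓
f: successors {a, b, c, e}; p there: a:T, b:T, c:F, e:T. ✗
g: successors {a, d}; p there: a:T, d:T. ✓
Satisfying worlds: {a, b, c, e, g}.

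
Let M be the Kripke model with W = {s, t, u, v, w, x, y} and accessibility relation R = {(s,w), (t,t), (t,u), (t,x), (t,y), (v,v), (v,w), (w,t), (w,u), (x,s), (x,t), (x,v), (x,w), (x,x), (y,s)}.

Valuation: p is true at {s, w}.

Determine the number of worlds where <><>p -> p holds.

3

s: <><>p is F, p is T. ✓
t: <><>p is T, p is F. ✗
u: <><>p is F, p is F. ✓
v: <><>p is T, p is F. ✗
w: <><>p is F, p is T. ✓
x: <><>p is T, p is F. ✗
y: <><>p is T, p is F. ✗
Satisfying worlds: {s, u, w}.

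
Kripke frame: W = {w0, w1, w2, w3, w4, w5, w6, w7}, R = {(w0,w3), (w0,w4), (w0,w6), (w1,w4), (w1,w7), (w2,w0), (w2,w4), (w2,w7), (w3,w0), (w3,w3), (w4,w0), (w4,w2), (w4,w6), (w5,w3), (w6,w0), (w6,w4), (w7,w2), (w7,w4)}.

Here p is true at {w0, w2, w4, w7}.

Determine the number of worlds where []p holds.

w0: successors {w3, w4, w6}; p there: w3:F, w4:T, w6:F. ✗
w1: successors {w4, w7}; p there: w4:T, w7:T. ✓
w2: successors {w0, w4, w7}; p there: w0:T, w4:T, w7:T. ✓
w3: successors {w0, w3}; p there: w0:T, w3:F. ✗
w4: successors {w0, w2, w6}; p there: w0:T, w2:T, w6:F. ✗
w5: successors {w3}; p there: w3:F. ✗
w6: successors {w0, w4}; p there: w0:T, w4:T. ✓
w7: successors {w2, w4}; p there: w2:T, w4:T. ✓
Satisfying worlds: {w1, w2, w6, w7}.

4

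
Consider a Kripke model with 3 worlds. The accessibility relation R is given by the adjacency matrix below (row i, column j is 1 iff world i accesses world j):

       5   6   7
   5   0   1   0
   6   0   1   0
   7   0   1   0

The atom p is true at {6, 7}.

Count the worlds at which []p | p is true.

5: []p is T, p is F. ✓
6: []p is T, p is T. ✓
7: []p is T, p is T. ✓
Satisfying worlds: {5, 6, 7}.

3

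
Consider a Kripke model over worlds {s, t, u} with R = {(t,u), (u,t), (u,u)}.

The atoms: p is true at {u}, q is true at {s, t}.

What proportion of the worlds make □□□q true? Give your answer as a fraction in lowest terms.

s: no successors, so □□□q holds vacuously. ✓
t: successors {u}; □□q there: u:F. ✗
u: successors {t, u}; □□q there: t:F, u:F. ✗
That's 1 of 3 worlds, so 1/3.

1/3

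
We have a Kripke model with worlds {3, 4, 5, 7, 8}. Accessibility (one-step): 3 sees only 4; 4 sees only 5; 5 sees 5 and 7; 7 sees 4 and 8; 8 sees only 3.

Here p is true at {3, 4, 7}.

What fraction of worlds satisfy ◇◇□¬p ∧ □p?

1/5

3: ◇◇□¬p is F, □p is T. ✗
4: ◇◇□¬p is F, □p is F. ✗
5: ◇◇□¬p is T, □p is F. ✗
7: ◇◇□¬p is F, □p is F. ✗
8: ◇◇□¬p is T, □p is T. ✓
That's 1 of 5 worlds, so 1/5.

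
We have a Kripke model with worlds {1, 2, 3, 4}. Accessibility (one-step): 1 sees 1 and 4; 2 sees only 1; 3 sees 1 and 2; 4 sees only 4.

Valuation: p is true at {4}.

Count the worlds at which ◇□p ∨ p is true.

2

1: ◇□p is T, p is F. ✓
2: ◇□p is F, p is F. ✗
3: ◇□p is F, p is F. ✗
4: ◇□p is T, p is T. ✓
Satisfying worlds: {1, 4}.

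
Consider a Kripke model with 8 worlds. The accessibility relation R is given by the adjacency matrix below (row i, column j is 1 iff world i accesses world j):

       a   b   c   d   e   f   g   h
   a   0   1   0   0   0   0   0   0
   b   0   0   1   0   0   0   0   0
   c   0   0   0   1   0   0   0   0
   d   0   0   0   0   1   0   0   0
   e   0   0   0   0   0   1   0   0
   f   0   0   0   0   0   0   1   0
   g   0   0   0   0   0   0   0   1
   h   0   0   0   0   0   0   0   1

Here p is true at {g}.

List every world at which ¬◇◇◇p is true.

a: ◇◇◇p is F. ✓
b: ◇◇◇p is F. ✓
c: ◇◇◇p is F. ✓
d: ◇◇◇p is T. ✗
e: ◇◇◇p is F. ✓
f: ◇◇◇p is F. ✓
g: ◇◇◇p is F. ✓
h: ◇◇◇p is F. ✓

{a, b, c, e, f, g, h}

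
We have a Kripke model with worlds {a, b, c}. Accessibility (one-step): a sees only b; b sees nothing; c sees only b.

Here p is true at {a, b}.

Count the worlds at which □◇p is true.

a: successors {b}; ◇p there: b:F. ✗
b: no successors, so □◇p holds vacuously. ✓
c: successors {b}; ◇p there: b:F. ✗
Satisfying worlds: {b}.

1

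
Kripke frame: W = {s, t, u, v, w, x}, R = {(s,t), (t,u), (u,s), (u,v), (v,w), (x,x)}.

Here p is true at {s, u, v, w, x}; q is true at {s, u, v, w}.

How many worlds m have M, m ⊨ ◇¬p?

1

s: successors {t}; ¬p there: t:T. ✓
t: successors {u}; ¬p there: u:F. ✗
u: successors {s, v}; ¬p there: s:F, v:F. ✗
v: successors {w}; ¬p there: w:F. ✗
w: no successors, so ◇¬p fails. ✗
x: successors {x}; ¬p there: x:F. ✗
Satisfying worlds: {s}.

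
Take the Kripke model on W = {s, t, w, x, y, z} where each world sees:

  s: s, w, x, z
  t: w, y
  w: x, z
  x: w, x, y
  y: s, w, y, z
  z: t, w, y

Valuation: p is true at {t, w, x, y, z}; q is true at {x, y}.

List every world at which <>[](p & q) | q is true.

{x, y}

s: <>[](p & q) is F, q is F. ✗
t: <>[](p & q) is F, q is F. ✗
w: <>[](p & q) is F, q is F. ✗
x: <>[](p & q) is F, q is T. ✓
y: <>[](p & q) is F, q is T. ✓
z: <>[](p & q) is F, q is F. ✗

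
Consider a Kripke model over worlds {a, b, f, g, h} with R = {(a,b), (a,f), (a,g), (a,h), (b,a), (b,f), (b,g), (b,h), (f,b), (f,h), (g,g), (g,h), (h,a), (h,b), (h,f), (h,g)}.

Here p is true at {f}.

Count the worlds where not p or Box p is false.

a: not p is T, Box p is F. ✓
b: not p is T, Box p is F. ✓
f: not p is F, Box p is F. ✗
g: not p is T, Box p is F. ✓
h: not p is T, Box p is F. ✓
Satisfying worlds: {a, b, g, h}.
So not p or Box p fails at the other 1 world.

1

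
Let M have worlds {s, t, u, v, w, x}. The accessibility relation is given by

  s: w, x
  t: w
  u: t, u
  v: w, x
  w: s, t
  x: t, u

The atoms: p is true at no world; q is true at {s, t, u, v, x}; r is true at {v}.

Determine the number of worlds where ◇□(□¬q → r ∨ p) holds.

s: successors {w, x}; □(□¬q → r ∨ p) there: w:F, x:F. ✗
t: successors {w}; □(□¬q → r ∨ p) there: w:F. ✗
u: successors {t, u}; □(□¬q → r ∨ p) there: t:T, u:F. ✓
v: successors {w, x}; □(□¬q → r ∨ p) there: w:F, x:F. ✗
w: successors {s, t}; □(□¬q → r ∨ p) there: s:T, t:T. ✓
x: successors {t, u}; □(□¬q → r ∨ p) there: t:T, u:F. ✓
Satisfying worlds: {u, w, x}.

3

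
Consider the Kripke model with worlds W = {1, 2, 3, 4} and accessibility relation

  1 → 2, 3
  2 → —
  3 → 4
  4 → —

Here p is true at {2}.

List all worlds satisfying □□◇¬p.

{2, 3, 4}

1: successors {2, 3}; □◇¬p there: 2:T, 3:F. ✗
2: no successors, so □□◇¬p holds vacuously. ✓
3: successors {4}; □◇¬p there: 4:T. ✓
4: no successors, so □□◇¬p holds vacuously. ✓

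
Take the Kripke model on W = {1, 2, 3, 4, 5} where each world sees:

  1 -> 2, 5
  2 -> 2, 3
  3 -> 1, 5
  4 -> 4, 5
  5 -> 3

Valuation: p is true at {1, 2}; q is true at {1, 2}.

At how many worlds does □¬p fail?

3

1: successors {2, 5}; ¬p there: 2:F, 5:T. ✗
2: successors {2, 3}; ¬p there: 2:F, 3:T. ✗
3: successors {1, 5}; ¬p there: 1:F, 5:T. ✗
4: successors {4, 5}; ¬p there: 4:T, 5:T. ✓
5: successors {3}; ¬p there: 3:T. ✓
Satisfying worlds: {4, 5}.
So □¬p fails at the other 3 worlds.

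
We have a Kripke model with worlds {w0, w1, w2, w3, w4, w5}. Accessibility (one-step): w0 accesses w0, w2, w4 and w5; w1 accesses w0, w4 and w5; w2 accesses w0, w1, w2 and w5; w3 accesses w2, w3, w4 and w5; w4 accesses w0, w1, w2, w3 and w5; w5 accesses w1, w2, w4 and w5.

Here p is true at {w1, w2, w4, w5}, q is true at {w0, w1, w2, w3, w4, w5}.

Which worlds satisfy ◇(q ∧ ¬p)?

{w0, w1, w2, w3, w4}

w0: successors {w0, w2, w4, w5}; q ∧ ¬p there: w0:T, w2:F, w4:F, w5:F. ✓
w1: successors {w0, w4, w5}; q ∧ ¬p there: w0:T, w4:F, w5:F. ✓
w2: successors {w0, w1, w2, w5}; q ∧ ¬p there: w0:T, w1:F, w2:F, w5:F. ✓
w3: successors {w2, w3, w4, w5}; q ∧ ¬p there: w2:F, w3:T, w4:F, w5:F. ✓
w4: successors {w0, w1, w2, w3, w5}; q ∧ ¬p there: w0:T, w1:F, w2:F, w3:T, w5:F. ✓
w5: successors {w1, w2, w4, w5}; q ∧ ¬p there: w1:F, w2:F, w4:F, w5:F. ✗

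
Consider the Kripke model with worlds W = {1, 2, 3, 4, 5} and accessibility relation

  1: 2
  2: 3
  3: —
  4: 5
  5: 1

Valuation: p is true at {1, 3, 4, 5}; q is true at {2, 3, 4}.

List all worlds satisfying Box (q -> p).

{2, 3, 4, 5}

1: successors {2}; q -> p there: 2:F. ✗
2: successors {3}; q -> p there: 3:T. ✓
3: no successors, so Box (q -> p) holds vacuously. ✓
4: successors {5}; q -> p there: 5:T. ✓
5: successors {1}; q -> p there: 1:T. ✓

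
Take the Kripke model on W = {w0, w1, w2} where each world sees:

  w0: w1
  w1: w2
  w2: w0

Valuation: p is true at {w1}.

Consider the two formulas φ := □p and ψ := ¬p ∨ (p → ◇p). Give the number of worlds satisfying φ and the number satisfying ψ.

1 and 2

For □p:
w0: successors {w1}; p there: w1:T. ✓
w1: successors {w2}; p there: w2:F. ✗
w2: successors {w0}; p there: w0:F. ✗
— 1 world.
For ¬p ∨ (p → ◇p):
w0: ¬p is T, p → ◇p is T. ✓
w1: ¬p is F, p → ◇p is F. ✗
w2: ¬p is T, p → ◇p is T. ✓
— 2 worlds.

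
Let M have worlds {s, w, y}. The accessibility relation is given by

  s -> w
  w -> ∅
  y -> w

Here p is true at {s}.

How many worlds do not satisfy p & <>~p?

s: p is T, <>~p is T. ✓
w: p is F, <>~p is F. ✗
y: p is F, <>~p is T. ✗
Satisfying worlds: {s}.
So p & <>~p fails at the other 2 worlds.

2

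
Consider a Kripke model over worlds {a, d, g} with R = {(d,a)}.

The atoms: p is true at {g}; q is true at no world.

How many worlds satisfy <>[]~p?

1

a: no successors, so <>[]~p fails. ✗
d: successors {a}; []~p there: a:T. ✓
g: no successors, so <>[]~p fails. ✗
Satisfying worlds: {d}.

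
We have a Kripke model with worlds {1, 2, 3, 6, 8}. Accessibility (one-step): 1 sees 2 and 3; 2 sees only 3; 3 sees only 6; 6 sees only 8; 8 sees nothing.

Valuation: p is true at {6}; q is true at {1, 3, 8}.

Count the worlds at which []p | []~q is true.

2

1: []p is F, []~q is F. ✗
2: []p is F, []~q is F. ✗
3: []p is T, []~q is T. ✓
6: []p is F, []~q is F. ✗
8: []p is T, []~q is T. ✓
Satisfying worlds: {3, 8}.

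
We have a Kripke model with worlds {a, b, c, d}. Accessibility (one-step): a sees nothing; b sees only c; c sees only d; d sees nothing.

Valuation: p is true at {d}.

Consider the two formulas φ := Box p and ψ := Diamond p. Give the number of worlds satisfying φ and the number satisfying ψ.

For Box p:
a: no successors, so Box p holds vacuously. ✓
b: successors {c}; p there: c:F. ✗
c: successors {d}; p there: d:T. ✓
d: no successors, so Box p holds vacuously. ✓
— 3 worlds.
For Diamond p:
a: no successors, so Diamond p fails. ✗
b: successors {c}; p there: c:F. ✗
c: successors {d}; p there: d:T. ✓
d: no successors, so Diamond p fails. ✗
— 1 world.

3 and 1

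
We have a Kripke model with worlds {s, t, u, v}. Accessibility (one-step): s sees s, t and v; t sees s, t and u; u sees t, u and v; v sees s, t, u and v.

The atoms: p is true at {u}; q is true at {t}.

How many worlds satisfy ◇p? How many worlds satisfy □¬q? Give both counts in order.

For ◇p:
s: successors {s, t, v}; p there: s:F, t:F, v:F. ✗
t: successors {s, t, u}; p there: s:F, t:F, u:T. ✓
u: successors {t, u, v}; p there: t:F, u:T, v:F. ✓
v: successors {s, t, u, v}; p there: s:F, t:F, u:T, v:F. ✓
— 3 worlds.
For □¬q:
s: successors {s, t, v}; ¬q there: s:T, t:F, v:T. ✗
t: successors {s, t, u}; ¬q there: s:T, t:F, u:T. ✗
u: successors {t, u, v}; ¬q there: t:F, u:T, v:T. ✗
v: successors {s, t, u, v}; ¬q there: s:T, t:F, u:T, v:T. ✗
— 0 worlds.

3 and 0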